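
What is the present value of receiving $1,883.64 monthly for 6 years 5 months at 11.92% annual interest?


Present value of an ordinary annuity: PV = PMT × (1 − (1 + r)^(−n)) / r
Monthly rate r = 0.1192/12 ≈ 0.00993333, n = 77
PV = $1,883.64 × (1 − (1 + 0.1192/12)^(−77)) / (0.1192/12)
PV = $1,883.64 × 53.642050
PV = $101,042.31

PV = PMT × (1-(1+r)^(-n))/r = $101,042.31


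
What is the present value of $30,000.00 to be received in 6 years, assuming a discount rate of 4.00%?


Present value formula: PV = FV / (1 + r)^t
PV = $30,000.00 / (1 + 0.04)^6
PV = $30,000.00 / 1.265319
PV = $23,709.44

PV = FV / (1 + r)^t = $23,709.44


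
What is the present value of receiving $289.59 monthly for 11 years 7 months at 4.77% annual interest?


Present value of an ordinary annuity: PV = PMT × (1 − (1 + r)^(−n)) / r
Monthly rate r = 0.0477/12 = 0.003975, n = 139
PV = $289.59 × (1 − (1 + 0.0477/12)^(−139)) / (0.0477/12)
PV = $289.59 × 106.635094
PV = $30,880.46

PV = PMT × (1-(1+r)^(-n))/r = $30,880.46


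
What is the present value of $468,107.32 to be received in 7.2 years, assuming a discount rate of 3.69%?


Present value formula: PV = FV / (1 + r)^t
PV = $468,107.32 / (1 + 0.0369)^7.2
PV = $468,107.32 / 1.29809207
PV = $360,611.80

PV = FV / (1 + r)^t = $360,611.80


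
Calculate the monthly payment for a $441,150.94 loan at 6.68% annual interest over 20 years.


Loan payment formula: PMT = PV × r / (1 − (1 + r)^(−n))
Monthly rate r = 0.0668/12 ≈ 0.00556667, n = 240 months
Denominator: 1 − (1 + 0.0668/12)^(−240) = 0.736129
PMT = $441,150.94 × (0.0668/12) / 0.736129
PMT = $3,336.02 per month

PMT = PV × r / (1-(1+r)^(-n)) = $3,336.02/month


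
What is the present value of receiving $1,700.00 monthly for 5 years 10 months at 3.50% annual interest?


Present value of an ordinary annuity: PV = PMT × (1 − (1 + r)^(−n)) / r
Monthly rate r = 0.035/12 ≈ 0.00291667, n = 70
PV = $1,700.00 × (1 − (1 + 0.035/12)^(−70)) / (0.035/12)
PV = $1,700.00 × 63.233556
PV = $107,497.05

PV = PMT × (1-(1+r)^(-n))/r = $107,497.05


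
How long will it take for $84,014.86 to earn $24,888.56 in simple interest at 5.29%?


Rearrange the simple interest formula for t:
I = P × r × t  ⇒  t = I / (P × r)
t = $24,888.56 / ($84,014.86 × 0.0529)
t = 5.6

t = I/(P×r) = 5.6 years


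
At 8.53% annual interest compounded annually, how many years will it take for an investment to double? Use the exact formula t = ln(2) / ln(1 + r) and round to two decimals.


Doubling condition: (1 + r)^t = 2
Take ln of both sides: t × ln(1 + r) = ln(2)
t = ln(2) / ln(1 + r)
t = 0.693147 / 0.081856
t = 8.47

t = ln(2) / ln(1 + r) = 8.47 years


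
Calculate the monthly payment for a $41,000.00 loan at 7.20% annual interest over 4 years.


Loan payment formula: PMT = PV × r / (1 − (1 + r)^(−n))
Monthly rate r = 0.072/12 = 0.006, n = 48 months
Denominator: 1 − (1 + 0.072/12)^(−48) = 0.249593
PMT = $41,000.00 × (0.072/12) / 0.249593
PMT = $985.60 per month

PMT = PV × r / (1-(1+r)^(-n)) = $985.60/month


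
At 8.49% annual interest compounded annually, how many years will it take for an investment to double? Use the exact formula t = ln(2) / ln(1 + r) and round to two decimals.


Doubling condition: (1 + r)^t = 2
Take ln of both sides: t × ln(1 + r) = ln(2)
t = ln(2) / ln(1 + r)
t = 0.693147 / 0.081488
t = 8.51

t = ln(2) / ln(1 + r) = 8.51 years


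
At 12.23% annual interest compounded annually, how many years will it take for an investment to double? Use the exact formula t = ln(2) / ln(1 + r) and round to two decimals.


Doubling condition: (1 + r)^t = 2
Take ln of both sides: t × ln(1 + r) = ln(2)
t = ln(2) / ln(1 + r)
t = 0.693147 / 0.115380
t = 6.01

t = ln(2) / ln(1 + r) = 6.01 years


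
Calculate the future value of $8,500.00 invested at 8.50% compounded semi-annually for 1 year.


Compound interest formula: A = P(1 + r/n)^(nt)
A = $8,500.00 × (1 + 0.085/2)^(2 × 1)
Growth factor: (1 + 0.085/2)^2 = 1.086806
A = $8,500.00 × 1.086806
A = $9,237.85

A = P(1 + r/n)^(nt) = $9,237.85


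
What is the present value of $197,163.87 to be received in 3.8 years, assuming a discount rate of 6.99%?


Present value formula: PV = FV / (1 + r)^t
PV = $197,163.87 / (1 + 0.0699)^3.8
PV = $197,163.87 / 1.292719
PV = $152,518.74

PV = FV / (1 + r)^t = $152,518.74


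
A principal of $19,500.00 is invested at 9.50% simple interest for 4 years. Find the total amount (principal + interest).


Total amount formula: A = P(1 + rt) = P + P·r·t
Interest: I = P × r × t = $19,500.00 × 0.095 × 4 = $7,410.00
A = P + I = $19,500.00 + $7,410.00 = $26,910.00

A = P + I = P(1 + rt) = $26,910.00


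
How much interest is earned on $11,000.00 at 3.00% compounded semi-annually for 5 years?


Compound interest earned = final amount − principal.
A = P(1 + r/n)^(nt) = $11,000.00 × (1 + 0.03/2)^(2 × 5) = $12,765.95
Interest = A − P = $12,765.95 − $11,000.00 = $1,765.95

Interest = A - P = $1,765.95


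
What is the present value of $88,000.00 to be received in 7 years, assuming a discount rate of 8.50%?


Present value formula: PV = FV / (1 + r)^t
PV = $88,000.00 / (1 + 0.085)^7
PV = $88,000.00 / 1.7701422
PV = $49,713.52

PV = FV / (1 + r)^t = $49,713.52


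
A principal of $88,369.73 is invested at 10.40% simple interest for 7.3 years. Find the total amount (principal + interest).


Total amount formula: A = P(1 + rt) = P + P·r·t
Interest: I = P × r × t = $88,369.73 × 0.104 × 7.3 = $67,090.30
A = P + I = $88,369.73 + $67,090.30 = $155,460.03

A = P + I = P(1 + rt) = $155,460.03


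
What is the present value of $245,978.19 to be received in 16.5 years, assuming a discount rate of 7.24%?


Present value formula: PV = FV / (1 + r)^t
PV = $245,978.19 / (1 + 0.0724)^16.5
PV = $245,978.19 / 3.168745
PV = $77,626.38

PV = FV / (1 + r)^t = $77,626.38


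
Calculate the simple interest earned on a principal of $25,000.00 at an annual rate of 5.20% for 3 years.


Simple interest formula: I = P × r × t
I = $25,000.00 × 0.052 × 3
I = $3,900.00

I = P × r × t = $3,900.00


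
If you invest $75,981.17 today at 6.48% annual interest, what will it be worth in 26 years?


Future value formula: FV = PV × (1 + r)^t
FV = $75,981.17 × (1 + 0.0648)^26
FV = $75,981.17 × 5.1164544
FV = $388,754.19

FV = PV × (1 + r)^t = $388,754.19


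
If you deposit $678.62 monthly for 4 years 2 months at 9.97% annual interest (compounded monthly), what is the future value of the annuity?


Future value of an ordinary annuity: FV = PMT × ((1 + r)^n − 1) / r
Monthly rate r = 0.0997/12 ≈ 0.00830833, n = 50
FV = $678.62 × ((1 + 0.0997/12)^50 − 1) / (0.0997/12)
FV = $678.62 × 61.673504
FV = $41,852.87

FV = PMT × ((1+r)^n - 1)/r = $41,852.87


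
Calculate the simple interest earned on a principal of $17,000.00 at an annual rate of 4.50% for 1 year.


Simple interest formula: I = P × r × t
I = $17,000.00 × 0.045 × 1
I = $765.00

I = P × r × t = $765.00


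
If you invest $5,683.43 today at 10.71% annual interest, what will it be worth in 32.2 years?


Future value formula: FV = PV × (1 + r)^t
FV = $5,683.43 × (1 + 0.1071)^32.2
FV = $5,683.43 × 26.473819
FV = $150,462.10

FV = PV × (1 + r)^t = $150,462.10


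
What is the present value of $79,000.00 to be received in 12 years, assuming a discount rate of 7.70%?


Present value formula: PV = FV / (1 + r)^t
PV = $79,000.00 / (1 + 0.077)^12
PV = $79,000.00 / 2.4355017
PV = $32,436.85

PV = FV / (1 + r)^t = $32,436.85


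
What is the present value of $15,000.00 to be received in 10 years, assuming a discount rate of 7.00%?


Present value formula: PV = FV / (1 + r)^t
PV = $15,000.00 / (1 + 0.07)^10
PV = $15,000.00 / 1.967151
PV = $7,625.24

PV = FV / (1 + r)^t = $7,625.24


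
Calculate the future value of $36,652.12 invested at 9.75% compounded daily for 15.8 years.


Compound interest formula: A = P(1 + r/n)^(nt)
A = $36,652.12 × (1 + 0.0975/365)^(365 × 15.8)
Growth factor: (1 + 0.0975/365)^5767 = 4.665963
A = $36,652.12 × 4.665963
A = $171,017.44

A = P(1 + r/n)^(nt) = $171,017.44


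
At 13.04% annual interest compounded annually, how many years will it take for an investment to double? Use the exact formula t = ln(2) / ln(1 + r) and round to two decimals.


Doubling condition: (1 + r)^t = 2
Take ln of both sides: t × ln(1 + r) = ln(2)
t = ln(2) / ln(1 + r)
t = 0.693147 / 0.122572
t = 5.66

t = ln(2) / ln(1 + r) = 5.66 years


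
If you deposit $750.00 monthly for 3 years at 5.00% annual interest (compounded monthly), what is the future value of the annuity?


Future value of an ordinary annuity: FV = PMT × ((1 + r)^n − 1) / r
Monthly rate r = 0.05/12 ≈ 0.00416667, n = 36
FV = $750.00 × ((1 + 0.05/12)^36 − 1) / (0.05/12)
FV = $750.00 × 38.753336
FV = $29,065.00

FV = PMT × ((1+r)^n - 1)/r = $29,065.00


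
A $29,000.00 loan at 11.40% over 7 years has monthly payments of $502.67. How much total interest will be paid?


Total paid over the life of the loan = PMT × n.
Total paid = $502.67 × 84 = $42,224.28
Total interest = total paid − principal = $42,224.28 − $29,000.00 = $13,224.28

Total interest = (PMT × n) - PV = $13,224.28


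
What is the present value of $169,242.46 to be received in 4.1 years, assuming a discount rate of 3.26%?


Present value formula: PV = FV / (1 + r)^t
PV = $169,242.46 / (1 + 0.0326)^4.1
PV = $169,242.46 / 1.14056935
PV = $148,384.19

PV = FV / (1 + r)^t = $148,384.19


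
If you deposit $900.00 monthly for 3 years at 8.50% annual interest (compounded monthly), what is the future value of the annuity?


Future value of an ordinary annuity: FV = PMT × ((1 + r)^n − 1) / r
Monthly rate r = 0.085/12 ≈ 0.00708333, n = 36
FV = $900.00 × ((1 + 0.085/12)^36 − 1) / (0.085/12)
FV = $900.00 × 40.842659
FV = $36,758.39

FV = PMT × ((1+r)^n - 1)/r = $36,758.39


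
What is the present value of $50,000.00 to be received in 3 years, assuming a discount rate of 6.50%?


Present value formula: PV = FV / (1 + r)^t
PV = $50,000.00 / (1 + 0.065)^3
PV = $50,000.00 / 1.20794962
PV = $41,392.45

PV = FV / (1 + r)^t = $41,392.45


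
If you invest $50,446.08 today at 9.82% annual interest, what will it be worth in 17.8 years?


Future value formula: FV = PV × (1 + r)^t
FV = $50,446.08 × (1 + 0.0982)^17.8
FV = $50,446.08 × 5.2982155
FV = $267,274.20

FV = PV × (1 + r)^t = $267,274.20


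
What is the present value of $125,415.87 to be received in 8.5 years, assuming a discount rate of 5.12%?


Present value formula: PV = FV / (1 + r)^t
PV = $125,415.87 / (1 + 0.0512)^8.5
PV = $125,415.87 / 1.5287114
PV = $82,040.25

PV = FV / (1 + r)^t = $82,040.25


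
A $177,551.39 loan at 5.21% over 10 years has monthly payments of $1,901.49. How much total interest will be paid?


Total paid over the life of the loan = PMT × n.
Total paid = $1,901.49 × 120 = $228,178.80
Total interest = total paid − principal = $228,178.80 − $177,551.39 = $50,627.41

Total interest = (PMT × n) - PV = $50,627.41


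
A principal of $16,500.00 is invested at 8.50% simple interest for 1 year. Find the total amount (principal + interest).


Total amount formula: A = P(1 + rt) = P + P·r·t
Interest: I = P × r × t = $16,500.00 × 0.085 × 1 = $1,402.50
A = P + I = $16,500.00 + $1,402.50 = $17,902.50

A = P + I = P(1 + rt) = $17,902.50


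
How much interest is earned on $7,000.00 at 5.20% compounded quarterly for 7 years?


Compound interest earned = final amount − principal.
A = P(1 + r/n)^(nt) = $7,000.00 × (1 + 0.052/4)^(4 × 7) = $10,049.92
Interest = A − P = $10,049.92 − $7,000.00 = $3,049.92

Interest = A - P = $3,049.92


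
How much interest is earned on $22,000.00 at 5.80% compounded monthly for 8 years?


Compound interest earned = final amount − principal.
A = P(1 + r/n)^(nt) = $22,000.00 × (1 + 0.058/12)^(12 × 8) = $34,950.22
Interest = A − P = $34,950.22 − $22,000.00 = $12,950.22

Interest = A - P = $12,950.22


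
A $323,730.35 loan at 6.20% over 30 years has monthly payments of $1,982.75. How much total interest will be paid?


Total paid over the life of the loan = PMT × n.
Total paid = $1,982.75 × 360 = $713,790.00
Total interest = total paid − principal = $713,790.00 − $323,730.35 = $390,059.65

Total interest = (PMT × n) - PV = $390,059.65


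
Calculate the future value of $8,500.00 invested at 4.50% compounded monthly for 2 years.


Compound interest formula: A = P(1 + r/n)^(nt)
A = $8,500.00 × (1 + 0.045/12)^(12 × 2)
Growth factor: (1 + 0.045/12)^24 = 1.0939901
A = $8,500.00 × 1.0939901
A = $9,298.92

A = P(1 + r/n)^(nt) = $9,298.92


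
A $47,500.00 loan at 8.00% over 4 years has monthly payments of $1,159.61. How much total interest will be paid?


Total paid over the life of the loan = PMT × n.
Total paid = $1,159.61 × 48 = $55,661.28
Total interest = total paid − principal = $55,661.28 − $47,500.00 = $8,161.28

Total interest = (PMT × n) - PV = $8,161.28


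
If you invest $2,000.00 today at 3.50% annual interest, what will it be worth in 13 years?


Future value formula: FV = PV × (1 + r)^t
FV = $2,000.00 × (1 + 0.035)^13
FV = $2,000.00 × 1.563956
FV = $3,127.91

FV = PV × (1 + r)^t = $3,127.91


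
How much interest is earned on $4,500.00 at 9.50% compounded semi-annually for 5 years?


Compound interest earned = final amount − principal.
A = P(1 + r/n)^(nt) = $4,500.00 × (1 + 0.095/2)^(2 × 5) = $7,157.36
Interest = A − P = $7,157.36 − $4,500.00 = $2,657.36

Interest = A - P = $2,657.36


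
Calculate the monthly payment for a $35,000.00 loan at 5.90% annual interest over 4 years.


Loan payment formula: PMT = PV × r / (1 − (1 + r)^(−n))
Monthly rate r = 0.059/12 ≈ 0.00491667, n = 48 months
Denominator: 1 − (1 + 0.059/12)^(−48) = 0.209762
PMT = $35,000.00 × (0.059/12) / 0.209762
PMT = $820.37 per month

PMT = PV × r / (1-(1+r)^(-n)) = $820.37/month


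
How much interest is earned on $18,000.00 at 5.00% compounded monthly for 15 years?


Compound interest earned = final amount − principal.
A = P(1 + r/n)^(nt) = $18,000.00 × (1 + 0.05/12)^(12 × 15) = $38,046.67
Interest = A − P = $38,046.67 − $18,000.00 = $20,046.67

Interest = A - P = $20,046.67


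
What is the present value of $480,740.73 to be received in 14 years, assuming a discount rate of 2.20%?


Present value formula: PV = FV / (1 + r)^t
PV = $480,740.73 / (1 + 0.022)^14
PV = $480,740.73 / 1.35616503
PV = $354,485.42

PV = FV / (1 + r)^t = $354,485.42


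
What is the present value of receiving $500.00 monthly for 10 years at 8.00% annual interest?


Present value of an ordinary annuity: PV = PMT × (1 − (1 + r)^(−n)) / r
Monthly rate r = 0.08/12 ≈ 0.00666667, n = 120
PV = $500.00 × (1 − (1 + 0.08/12)^(−120)) / (0.08/12)
PV = $500.00 × 82.421481
PV = $41,210.74

PV = PMT × (1-(1+r)^(-n))/r = $41,210.74


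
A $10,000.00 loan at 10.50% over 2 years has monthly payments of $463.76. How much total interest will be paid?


Total paid over the life of the loan = PMT × n.
Total paid = $463.76 × 24 = $11,130.24
Total interest = total paid − principal = $11,130.24 − $10,000.00 = $1,130.24

Total interest = (PMT × n) - PV = $1,130.24


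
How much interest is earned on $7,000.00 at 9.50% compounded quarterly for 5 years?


Compound interest earned = final amount − principal.
A = P(1 + r/n)^(nt) = $7,000.00 × (1 + 0.095/4)^(4 × 5) = $11,193.77
Interest = A − P = $11,193.77 − $7,000.00 = $4,193.77

Interest = A - P = $4,193.77


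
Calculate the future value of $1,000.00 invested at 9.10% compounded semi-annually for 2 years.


Compound interest formula: A = P(1 + r/n)^(nt)
A = $1,000.00 × (1 + 0.091/2)^(2 × 2)
Growth factor: (1 + 0.091/2)^4 = 1.194803
A = $1,000.00 × 1.194803
A = $1,194.80

A = P(1 + r/n)^(nt) = $1,194.80


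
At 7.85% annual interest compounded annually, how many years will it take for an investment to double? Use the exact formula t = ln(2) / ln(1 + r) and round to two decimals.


Doubling condition: (1 + r)^t = 2
Take ln of both sides: t × ln(1 + r) = ln(2)
t = ln(2) / ln(1 + r)
t = 0.693147 / 0.075571
t = 9.17

t = ln(2) / ln(1 + r) = 9.17 years


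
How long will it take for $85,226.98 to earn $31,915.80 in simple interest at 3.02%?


Rearrange the simple interest formula for t:
I = P × r × t  ⇒  t = I / (P × r)
t = $31,915.80 / ($85,226.98 × 0.0302)
t = 12.4

t = I/(P×r) = 12.4 years


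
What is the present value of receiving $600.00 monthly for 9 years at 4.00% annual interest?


Present value of an ordinary annuity: PV = PMT × (1 − (1 + r)^(−n)) / r
Monthly rate r = 0.04/12 ≈ 0.00333333, n = 108
PV = $600.00 × (1 − (1 + 0.04/12)^(−108)) / (0.04/12)
PV = $600.00 × 90.571761
PV = $54,343.06

PV = PMT × (1-(1+r)^(-n))/r = $54,343.06


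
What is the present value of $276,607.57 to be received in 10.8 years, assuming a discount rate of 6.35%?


Present value formula: PV = FV / (1 + r)^t
PV = $276,607.57 / (1 + 0.0635)^10.8
PV = $276,607.57 / 1.9443074
PV = $142,265.35

PV = FV / (1 + r)^t = $142,265.35


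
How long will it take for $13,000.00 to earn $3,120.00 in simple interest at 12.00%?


Rearrange the simple interest formula for t:
I = P × r × t  ⇒  t = I / (P × r)
t = $3,120.00 / ($13,000.00 × 0.12)
t = 2

t = I/(P×r) = 2 years


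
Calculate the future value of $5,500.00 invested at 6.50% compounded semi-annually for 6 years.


Compound interest formula: A = P(1 + r/n)^(nt)
A = $5,500.00 × (1 + 0.065/2)^(2 × 6)
Growth factor: (1 + 0.065/2)^12 = 1.467847
A = $5,500.00 × 1.467847
A = $8,073.16

A = P(1 + r/n)^(nt) = $8,073.16


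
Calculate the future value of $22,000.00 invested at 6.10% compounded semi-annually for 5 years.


Compound interest formula: A = P(1 + r/n)^(nt)
A = $22,000.00 × (1 + 0.061/2)^(2 × 5)
Growth factor: (1 + 0.061/2)^10 = 1.3504545
A = $22,000.00 × 1.3504545
A = $29,710.00

A = P(1 + r/n)^(nt) = $29,710.00


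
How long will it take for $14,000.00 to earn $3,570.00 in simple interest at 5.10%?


Rearrange the simple interest formula for t:
I = P × r × t  ⇒  t = I / (P × r)
t = $3,570.00 / ($14,000.00 × 0.051)
t = 5

t = I/(P×r) = 5 years


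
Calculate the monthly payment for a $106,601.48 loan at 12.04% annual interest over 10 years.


Loan payment formula: PMT = PV × r / (1 − (1 + r)^(−n))
Monthly rate r = 0.1204/12 ≈ 0.01003333, n = 120 months
Denominator: 1 − (1 + 0.1204/12)^(−120) = 0.698203
PMT = $106,601.48 × (0.1204/12) / 0.698203
PMT = $1,531.89 per month

PMT = PV × r / (1-(1+r)^(-n)) = $1,531.89/month


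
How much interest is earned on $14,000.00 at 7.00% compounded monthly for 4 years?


Compound interest earned = final amount − principal.
A = P(1 + r/n)^(nt) = $14,000.00 × (1 + 0.07/12)^(12 × 4) = $18,508.75
Interest = A − P = $18,508.75 − $14,000.00 = $4,508.75

Interest = A - P = $4,508.75


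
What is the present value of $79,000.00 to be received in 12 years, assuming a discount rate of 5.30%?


Present value formula: PV = FV / (1 + r)^t
PV = $79,000.00 / (1 + 0.053)^12
PV = $79,000.00 / 1.8584054
PV = $42,509.56

PV = FV / (1 + r)^t = $42,509.56


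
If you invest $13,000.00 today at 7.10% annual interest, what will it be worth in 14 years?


Future value formula: FV = PV × (1 + r)^t
FV = $13,000.00 × (1 + 0.071)^14
FV = $13,000.00 × 2.612478
FV = $33,962.21

FV = PV × (1 + r)^t = $33,962.21


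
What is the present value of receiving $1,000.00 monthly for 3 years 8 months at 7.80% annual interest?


Present value of an ordinary annuity: PV = PMT × (1 − (1 + r)^(−n)) / r
Monthly rate r = 0.078/12 = 0.0065, n = 44
PV = $1,000.00 × (1 − (1 + 0.078/12)^(−44)) / (0.078/12)
PV = $1,000.00 × 38.160273
PV = $38,160.27

PV = PMT × (1-(1+r)^(-n))/r = $38,160.27


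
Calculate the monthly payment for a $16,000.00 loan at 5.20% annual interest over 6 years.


Loan payment formula: PMT = PV × r / (1 − (1 + r)^(−n))
Monthly rate r = 0.052/12 ≈ 0.00433333, n = 72 months
Denominator: 1 − (1 + 0.052/12)^(−72) = 0.267525
PMT = $16,000.00 × (0.052/12) / 0.267525
PMT = $259.17 per month

PMT = PV × r / (1-(1+r)^(-n)) = $259.17/month


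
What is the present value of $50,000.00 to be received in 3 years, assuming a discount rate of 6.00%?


Present value formula: PV = FV / (1 + r)^t
PV = $50,000.00 / (1 + 0.06)^3
PV = $50,000.00 / 1.191016
PV = $41,980.96

PV = FV / (1 + r)^t = $41,980.96


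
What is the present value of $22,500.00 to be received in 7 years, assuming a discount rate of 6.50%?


Present value formula: PV = FV / (1 + r)^t
PV = $22,500.00 / (1 + 0.065)^7
PV = $22,500.00 / 1.553987
PV = $14,478.89

PV = FV / (1 + r)^t = $14,478.89


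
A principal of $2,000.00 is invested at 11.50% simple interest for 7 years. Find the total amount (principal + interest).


Total amount formula: A = P(1 + rt) = P + P·r·t
Interest: I = P × r × t = $2,000.00 × 0.115 × 7 = $1,610.00
A = P + I = $2,000.00 + $1,610.00 = $3,610.00

A = P + I = P(1 + rt) = $3,610.00


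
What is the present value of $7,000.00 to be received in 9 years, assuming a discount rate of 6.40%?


Present value formula: PV = FV / (1 + r)^t
PV = $7,000.00 / (1 + 0.064)^9
PV = $7,000.00 / 1.747731
PV = $4,005.19

PV = FV / (1 + r)^t = $4,005.19


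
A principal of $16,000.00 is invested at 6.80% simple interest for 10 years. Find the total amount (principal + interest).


Total amount formula: A = P(1 + rt) = P + P·r·t
Interest: I = P × r × t = $16,000.00 × 0.068 × 10 = $10,880.00
A = P + I = $16,000.00 + $10,880.00 = $26,880.00

A = P + I = P(1 + rt) = $26,880.00


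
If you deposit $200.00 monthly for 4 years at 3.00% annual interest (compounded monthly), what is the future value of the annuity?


Future value of an ordinary annuity: FV = PMT × ((1 + r)^n − 1) / r
Monthly rate r = 0.03/12 = 0.0025, n = 48
FV = $200.00 × ((1 + 0.03/12)^48 − 1) / (0.03/12)
FV = $200.00 × 50.931208
FV = $10,186.24

FV = PMT × ((1+r)^n - 1)/r = $10,186.24


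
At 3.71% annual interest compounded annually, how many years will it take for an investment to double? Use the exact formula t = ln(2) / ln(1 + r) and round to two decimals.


Doubling condition: (1 + r)^t = 2
Take ln of both sides: t × ln(1 + r) = ln(2)
t = ln(2) / ln(1 + r)
t = 0.693147 / 0.036428
t = 19.03

t = ln(2) / ln(1 + r) = 19.03 years


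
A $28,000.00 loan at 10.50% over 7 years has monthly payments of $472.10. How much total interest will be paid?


Total paid over the life of the loan = PMT × n.
Total paid = $472.10 × 84 = $39,656.40
Total interest = total paid − principal = $39,656.40 − $28,000.00 = $11,656.40

Total interest = (PMT × n) - PV = $11,656.40


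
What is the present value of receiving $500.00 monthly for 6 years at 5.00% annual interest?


Present value of an ordinary annuity: PV = PMT × (1 − (1 + r)^(−n)) / r
Monthly rate r = 0.05/12 ≈ 0.00416667, n = 72
PV = $500.00 × (1 − (1 + 0.05/12)^(−72)) / (0.05/12)
PV = $500.00 × 62.092777
PV = $31,046.39

PV = PMT × (1-(1+r)^(-n))/r = $31,046.39


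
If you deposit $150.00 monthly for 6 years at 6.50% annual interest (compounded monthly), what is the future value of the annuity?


Future value of an ordinary annuity: FV = PMT × ((1 + r)^n − 1) / r
Monthly rate r = 0.065/12 ≈ 0.00541667, n = 72
FV = $150.00 × ((1 + 0.065/12)^72 − 1) / (0.065/12)
FV = $150.00 × 87.771168
FV = $13,165.68

FV = PMT × ((1+r)^n - 1)/r = $13,165.68


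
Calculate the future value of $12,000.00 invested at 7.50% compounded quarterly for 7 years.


Compound interest formula: A = P(1 + r/n)^(nt)
A = $12,000.00 × (1 + 0.075/4)^(4 × 7)
Growth factor: (1 + 0.075/4)^28 = 1.682261
A = $12,000.00 × 1.682261
A = $20,187.13

A = P(1 + r/n)^(nt) = $20,187.13


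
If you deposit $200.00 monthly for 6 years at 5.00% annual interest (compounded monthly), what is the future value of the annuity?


Future value of an ordinary annuity: FV = PMT × ((1 + r)^n − 1) / r
Monthly rate r = 0.05/12 ≈ 0.00416667, n = 72
FV = $200.00 × ((1 + 0.05/12)^72 − 1) / (0.05/12)
FV = $200.00 × 83.764259
FV = $16,752.85

FV = PMT × ((1+r)^n - 1)/r = $16,752.85


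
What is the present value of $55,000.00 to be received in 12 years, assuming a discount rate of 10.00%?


Present value formula: PV = FV / (1 + r)^t
PV = $55,000.00 / (1 + 0.1)^12
PV = $55,000.00 / 3.1384284
PV = $17,524.69

PV = FV / (1 + r)^t = $17,524.69


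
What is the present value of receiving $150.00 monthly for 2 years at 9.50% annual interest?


Present value of an ordinary annuity: PV = PMT × (1 − (1 + r)^(−n)) / r
Monthly rate r = 0.095/12 ≈ 0.00791667, n = 24
PV = $150.00 × (1 − (1 + 0.095/12)^(−24)) / (0.095/12)
PV = $150.00 × 21.779615
PV = $3,266.94

PV = PMT × (1-(1+r)^(-n))/r = $3,266.94


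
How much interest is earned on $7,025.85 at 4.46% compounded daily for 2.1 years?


Compound interest earned = final amount − principal.
A = P(1 + r/n)^(nt) = $7,025.85 × (1 + 0.0446/365)^(365 × 2.1) = $7,715.65
Interest = A − P = $7,715.65 − $7,025.85 = $689.80

Interest = A - P = $689.80


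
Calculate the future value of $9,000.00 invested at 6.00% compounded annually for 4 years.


Compound interest formula: A = P(1 + r/n)^(nt)
A = $9,000.00 × (1 + 0.06/1)^(1 × 4)
Growth factor: (1 + 0.06/1)^4 = 1.262477
A = $9,000.00 × 1.262477
A = $11,362.29

A = P(1 + r/n)^(nt) = $11,362.29


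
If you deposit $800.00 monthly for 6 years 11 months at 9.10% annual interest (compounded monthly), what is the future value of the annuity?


Future value of an ordinary annuity: FV = PMT × ((1 + r)^n − 1) / r
Monthly rate r = 0.091/12 ≈ 0.00758333, n = 83
FV = $800.00 × ((1 + 0.091/12)^83 − 1) / (0.091/12)
FV = $800.00 × 114.997589
FV = $91,998.07

FV = PMT × ((1+r)^n - 1)/r = $91,998.07


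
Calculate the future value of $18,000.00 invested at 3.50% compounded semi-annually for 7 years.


Compound interest formula: A = P(1 + r/n)^(nt)
A = $18,000.00 × (1 + 0.035/2)^(2 × 7)
Growth factor: (1 + 0.035/2)^14 = 1.2749168
A = $18,000.00 × 1.2749168
A = $22,948.50

A = P(1 + r/n)^(nt) = $22,948.50


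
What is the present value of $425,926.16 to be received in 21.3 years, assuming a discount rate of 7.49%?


Present value formula: PV = FV / (1 + r)^t
PV = $425,926.16 / (1 + 0.0749)^21.3
PV = $425,926.16 / 4.657359
PV = $91,452.29

PV = FV / (1 + r)^t = $91,452.29


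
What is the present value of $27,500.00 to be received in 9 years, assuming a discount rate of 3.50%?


Present value formula: PV = FV / (1 + r)^t
PV = $27,500.00 / (1 + 0.035)^9
PV = $27,500.00 / 1.3628974
PV = $20,177.60

PV = FV / (1 + r)^t = $20,177.60


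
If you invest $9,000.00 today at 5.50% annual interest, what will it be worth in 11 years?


Future value formula: FV = PV × (1 + r)^t
FV = $9,000.00 × (1 + 0.055)^11
FV = $9,000.00 × 1.802092
FV = $16,218.83

FV = PV × (1 + r)^t = $16,218.83


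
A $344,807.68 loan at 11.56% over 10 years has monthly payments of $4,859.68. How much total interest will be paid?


Total paid over the life of the loan = PMT × n.
Total paid = $4,859.68 × 120 = $583,161.60
Total interest = total paid − principal = $583,161.60 − $344,807.68 = $238,353.92

Total interest = (PMT × n) - PV = $238,353.92


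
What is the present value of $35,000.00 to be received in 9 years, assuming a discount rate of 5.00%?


Present value formula: PV = FV / (1 + r)^t
PV = $35,000.00 / (1 + 0.05)^9
PV = $35,000.00 / 1.5513282
PV = $22,561.31

PV = FV / (1 + r)^t = $22,561.31


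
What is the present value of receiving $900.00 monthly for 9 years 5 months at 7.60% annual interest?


Present value of an ordinary annuity: PV = PMT × (1 − (1 + r)^(−n)) / r
Monthly rate r = 0.076/12 ≈ 0.00633333, n = 113
PV = $900.00 × (1 − (1 + 0.076/12)^(−113)) / (0.076/12)
PV = $900.00 × 80.530960
PV = $72,477.86

PV = PMT × (1-(1+r)^(-n))/r = $72,477.86


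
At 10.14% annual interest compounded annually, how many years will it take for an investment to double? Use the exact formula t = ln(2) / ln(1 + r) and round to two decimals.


Doubling condition: (1 + r)^t = 2
Take ln of both sides: t × ln(1 + r) = ln(2)
t = ln(2) / ln(1 + r)
t = 0.693147 / 0.096582
t = 7.18

t = ln(2) / ln(1 + r) = 7.18 years


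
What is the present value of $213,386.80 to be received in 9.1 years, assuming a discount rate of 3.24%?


Present value formula: PV = FV / (1 + r)^t
PV = $213,386.80 / (1 + 0.0324)^9.1
PV = $213,386.80 / 1.3366471
PV = $159,643.33

PV = FV / (1 + r)^t = $159,643.33


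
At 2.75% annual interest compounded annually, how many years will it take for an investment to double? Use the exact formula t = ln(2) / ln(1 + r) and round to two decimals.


Doubling condition: (1 + r)^t = 2
Take ln of both sides: t × ln(1 + r) = ln(2)
t = ln(2) / ln(1 + r)
t = 0.693147 / 0.027129
t = 25.55

t = ln(2) / ln(1 + r) = 25.55 years


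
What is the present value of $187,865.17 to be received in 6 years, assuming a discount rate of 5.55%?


Present value formula: PV = FV / (1 + r)^t
PV = $187,865.17 / (1 + 0.0555)^6
PV = $187,865.17 / 1.3827683
PV = $135,861.64

PV = FV / (1 + r)^t = $135,861.64


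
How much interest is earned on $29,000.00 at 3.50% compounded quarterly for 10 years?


Compound interest earned = final amount − principal.
A = P(1 + r/n)^(nt) = $29,000.00 × (1 + 0.035/4)^(4 × 10) = $41,090.36
Interest = A − P = $41,090.36 − $29,000.00 = $12,090.36

Interest = A - P = $12,090.36


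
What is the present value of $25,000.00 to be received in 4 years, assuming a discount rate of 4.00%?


Present value formula: PV = FV / (1 + r)^t
PV = $25,000.00 / (1 + 0.04)^4
PV = $25,000.00 / 1.169859
PV = $21,370.10

PV = FV / (1 + r)^t = $21,370.10


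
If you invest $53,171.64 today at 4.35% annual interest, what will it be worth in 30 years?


Future value formula: FV = PV × (1 + r)^t
FV = $53,171.64 × (1 + 0.0435)^30
FV = $53,171.64 × 3.5873488
FV = $190,745.22

FV = PV × (1 + r)^t = $190,745.22


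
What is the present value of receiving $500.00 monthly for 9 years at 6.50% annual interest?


Present value of an ordinary annuity: PV = PMT × (1 − (1 + r)^(−n)) / r
Monthly rate r = 0.065/12 ≈ 0.00541667, n = 108
PV = $500.00 × (1 − (1 + 0.065/12)^(−108)) / (0.065/12)
PV = $500.00 × 81.602576
PV = $40,801.29

PV = PMT × (1-(1+r)^(-n))/r = $40,801.29


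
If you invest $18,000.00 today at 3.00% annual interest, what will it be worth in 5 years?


Future value formula: FV = PV × (1 + r)^t
FV = $18,000.00 × (1 + 0.03)^5
FV = $18,000.00 × 1.159274
FV = $20,866.93

FV = PV × (1 + r)^t = $20,866.93


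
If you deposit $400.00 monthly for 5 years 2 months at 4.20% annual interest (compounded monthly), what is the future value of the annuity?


Future value of an ordinary annuity: FV = PMT × ((1 + r)^n − 1) / r
Monthly rate r = 0.042/12 = 0.0035, n = 62
FV = $400.00 × ((1 + 0.042/12)^62 − 1) / (0.042/12)
FV = $400.00 × 69.106717
FV = $27,642.69

FV = PMT × ((1+r)^n - 1)/r = $27,642.69


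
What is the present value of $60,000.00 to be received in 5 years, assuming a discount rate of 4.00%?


Present value formula: PV = FV / (1 + r)^t
PV = $60,000.00 / (1 + 0.04)^5
PV = $60,000.00 / 1.2166529
PV = $49,315.63

PV = FV / (1 + r)^t = $49,315.63


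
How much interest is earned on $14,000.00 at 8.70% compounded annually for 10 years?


Compound interest earned = final amount − principal.
A = P(1 + r/n)^(nt) = $14,000.00 × (1 + 0.087/1)^(1 × 10) = $32,242.11
Interest = A − P = $32,242.11 − $14,000.00 = $18,242.11

Interest = A - P = $18,242.11


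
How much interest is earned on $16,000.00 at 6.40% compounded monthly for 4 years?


Compound interest earned = final amount − principal.
A = P(1 + r/n)^(nt) = $16,000.00 × (1 + 0.064/12)^(12 × 4) = $20,653.99
Interest = A − P = $20,653.99 − $16,000.00 = $4,653.99

Interest = A - P = $4,653.99


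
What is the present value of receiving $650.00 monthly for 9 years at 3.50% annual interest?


Present value of an ordinary annuity: PV = PMT × (1 − (1 + r)^(−n)) / r
Monthly rate r = 0.035/12 ≈ 0.00291667, n = 108
PV = $650.00 × (1 − (1 + 0.035/12)^(−108)) / (0.035/12)
PV = $650.00 × 92.5290695
PV = $60,143.90

PV = PMT × (1-(1+r)^(-n))/r = $60,143.90


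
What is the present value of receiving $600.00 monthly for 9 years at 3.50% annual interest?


Present value of an ordinary annuity: PV = PMT × (1 − (1 + r)^(−n)) / r
Monthly rate r = 0.035/12 ≈ 0.00291667, n = 108
PV = $600.00 × (1 − (1 + 0.035/12)^(−108)) / (0.035/12)
PV = $600.00 × 92.529069
PV = $55,517.44

PV = PMT × (1-(1+r)^(-n))/r = $55,517.44


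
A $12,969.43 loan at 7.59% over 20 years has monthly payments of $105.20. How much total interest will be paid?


Total paid over the life of the loan = PMT × n.
Total paid = $105.20 × 240 = $25,248.00
Total interest = total paid − principal = $25,248.00 − $12,969.43 = $12,278.57

Total interest = (PMT × n) - PV = $12,278.57


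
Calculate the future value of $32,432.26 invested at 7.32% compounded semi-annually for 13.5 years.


Compound interest formula: A = P(1 + r/n)^(nt)
A = $32,432.26 × (1 + 0.0732/2)^(2 × 13.5)
Growth factor: (1 + 0.0732/2)^27 = 2.6393836
A = $32,432.26 × 2.6393836
A = $85,601.18

A = P(1 + r/n)^(nt) = $85,601.18


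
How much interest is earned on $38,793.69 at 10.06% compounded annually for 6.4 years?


Compound interest earned = final amount − principal.
A = P(1 + r/n)^(nt) = $38,793.69 × (1 + 0.1006/1)^(1 × 6.4) = $71,645.67
Interest = A − P = $71,645.67 − $38,793.69 = $32,851.98

Interest = A - P = $32,851.98


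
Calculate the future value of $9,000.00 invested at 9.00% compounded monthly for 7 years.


Compound interest formula: A = P(1 + r/n)^(nt)
A = $9,000.00 × (1 + 0.09/12)^(12 × 7)
Growth factor: (1 + 0.09/12)^84 = 1.873202
A = $9,000.00 × 1.873202
A = $16,858.82

A = P(1 + r/n)^(nt) = $16,858.82


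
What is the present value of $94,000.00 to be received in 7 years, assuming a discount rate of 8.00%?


Present value formula: PV = FV / (1 + r)^t
PV = $94,000.00 / (1 + 0.08)^7
PV = $94,000.00 / 1.7138243
PV = $54,848.10

PV = FV / (1 + r)^t = $54,848.10


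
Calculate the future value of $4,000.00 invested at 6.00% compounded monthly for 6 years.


Compound interest formula: A = P(1 + r/n)^(nt)
A = $4,000.00 × (1 + 0.06/12)^(12 × 6)
Growth factor: (1 + 0.06/12)^72 = 1.432044
A = $4,000.00 × 1.432044
A = $5,728.18

A = P(1 + r/n)^(nt) = $5,728.18


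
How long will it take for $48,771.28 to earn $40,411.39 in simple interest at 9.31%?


Rearrange the simple interest formula for t:
I = P × r × t  ⇒  t = I / (P × r)
t = $40,411.39 / ($48,771.28 × 0.0931)
t = 8.9

t = I/(P×r) = 8.9 years


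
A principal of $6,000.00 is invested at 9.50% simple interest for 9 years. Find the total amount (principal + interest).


Total amount formula: A = P(1 + rt) = P + P·r·t
Interest: I = P × r × t = $6,000.00 × 0.095 × 9 = $5,130.00
A = P + I = $6,000.00 + $5,130.00 = $11,130.00

A = P + I = P(1 + rt) = $11,130.00


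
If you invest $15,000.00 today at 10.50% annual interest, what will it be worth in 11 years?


Future value formula: FV = PV × (1 + r)^t
FV = $15,000.00 × (1 + 0.105)^11
FV = $15,000.00 × 2.9990593
FV = $44,985.89

FV = PV × (1 + r)^t = $44,985.89


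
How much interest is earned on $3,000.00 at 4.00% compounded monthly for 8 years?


Compound interest earned = final amount − principal.
A = P(1 + r/n)^(nt) = $3,000.00 × (1 + 0.04/12)^(12 × 8) = $4,129.19
Interest = A − P = $4,129.19 − $3,000.00 = $1,129.19

Interest = A - P = $1,129.19


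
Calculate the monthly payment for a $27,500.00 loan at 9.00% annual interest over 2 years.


Loan payment formula: PMT = PV × r / (1 − (1 + r)^(−n))
Monthly rate r = 0.09/12 = 0.0075, n = 24 months
Denominator: 1 − (1 + 0.09/12)^(−24) = 0.164169
PMT = $27,500.00 × (0.09/12) / 0.164169
PMT = $1,256.33 per month

PMT = PV × r / (1-(1+r)^(-n)) = $1,256.33/month


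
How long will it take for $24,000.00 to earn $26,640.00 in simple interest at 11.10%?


Rearrange the simple interest formula for t:
I = P × r × t  ⇒  t = I / (P × r)
t = $26,640.00 / ($24,000.00 × 0.111)
t = 10

t = I/(P×r) = 10 years


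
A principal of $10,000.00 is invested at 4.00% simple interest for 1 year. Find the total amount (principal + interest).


Total amount formula: A = P(1 + rt) = P + P·r·t
Interest: I = P × r × t = $10,000.00 × 0.04 × 1 = $400.00
A = P + I = $10,000.00 + $400.00 = $10,400.00

A = P + I = P(1 + rt) = $10,400.00


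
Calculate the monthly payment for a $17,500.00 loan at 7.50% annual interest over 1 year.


Loan payment formula: PMT = PV × r / (1 − (1 + r)^(−n))
Monthly rate r = 0.075/12 = 0.00625, n = 12 months
Denominator: 1 − (1 + 0.075/12)^(−12) = 0.072040
PMT = $17,500.00 × (0.075/12) / 0.072040
PMT = $1,518.25 per month

PMT = PV × r / (1-(1+r)^(-n)) = $1,518.25/month


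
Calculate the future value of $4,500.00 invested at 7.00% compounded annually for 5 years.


Compound interest formula: A = P(1 + r/n)^(nt)
A = $4,500.00 × (1 + 0.07/1)^(1 × 5)
Growth factor: (1 + 0.07/1)^5 = 1.402552
A = $4,500.00 × 1.402552
A = $6,311.48

A = P(1 + r/n)^(nt) = $6,311.48


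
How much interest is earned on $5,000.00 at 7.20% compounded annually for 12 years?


Compound interest earned = final amount − principal.
A = P(1 + r/n)^(nt) = $5,000.00 × (1 + 0.072/1)^(1 × 12) = $11,516.15
Interest = A − P = $11,516.15 − $5,000.00 = $6,516.15

Interest = A - P = $6,516.15


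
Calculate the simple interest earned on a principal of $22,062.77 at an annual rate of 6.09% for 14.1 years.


Simple interest formula: I = P × r × t
I = $22,062.77 × 0.0609 × 14.1
I = $18,945.08

I = P × r × t = $18,945.08


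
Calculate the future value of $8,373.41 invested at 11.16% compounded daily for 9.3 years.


Compound interest formula: A = P(1 + r/n)^(nt)
A = $8,373.41 × (1 + 0.1116/365)^(365 × 9.3)
Growth factor: (1 + 0.1116/365)^3394.5 = 2.8227776
A = $8,373.41 × 2.8227776
A = $23,636.27

A = P(1 + r/n)^(nt) = $23,636.27


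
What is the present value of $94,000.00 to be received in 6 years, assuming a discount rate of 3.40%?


Present value formula: PV = FV / (1 + r)^t
PV = $94,000.00 / (1 + 0.034)^6
PV = $94,000.00 / 1.2221464
PV = $76,913.86

PV = FV / (1 + r)^t = $76,913.86


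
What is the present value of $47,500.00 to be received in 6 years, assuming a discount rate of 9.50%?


Present value formula: PV = FV / (1 + r)^t
PV = $47,500.00 / (1 + 0.095)^6
PV = $47,500.00 / 1.723791
PV = $27,555.54

PV = FV / (1 + r)^t = $27,555.54


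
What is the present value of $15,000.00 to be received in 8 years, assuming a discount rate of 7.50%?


Present value formula: PV = FV / (1 + r)^t
PV = $15,000.00 / (1 + 0.075)^8
PV = $15,000.00 / 1.783478
PV = $8,410.53

PV = FV / (1 + r)^t = $8,410.53


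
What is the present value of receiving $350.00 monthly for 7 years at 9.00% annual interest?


Present value of an ordinary annuity: PV = PMT × (1 − (1 + r)^(−n)) / r
Monthly rate r = 0.09/12 = 0.0075, n = 84
PV = $350.00 × (1 − (1 + 0.09/12)^(−84)) / (0.09/12)
PV = $350.00 × 62.153965
PV = $21,753.89

PV = PMT × (1-(1+r)^(-n))/r = $21,753.89


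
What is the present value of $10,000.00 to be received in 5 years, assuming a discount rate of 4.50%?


Present value formula: PV = FV / (1 + r)^t
PV = $10,000.00 / (1 + 0.045)^5
PV = $10,000.00 / 1.246182
PV = $8,024.51

PV = FV / (1 + r)^t = $8,024.51
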